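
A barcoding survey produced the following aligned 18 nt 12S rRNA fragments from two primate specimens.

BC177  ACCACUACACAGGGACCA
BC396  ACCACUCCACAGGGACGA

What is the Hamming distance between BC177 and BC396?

2

Mismatches occur at site 7 (A/C), site 17 (C/G).
That gives 2 mismatches out of 18 aligned sites, so the Hamming distance is 2.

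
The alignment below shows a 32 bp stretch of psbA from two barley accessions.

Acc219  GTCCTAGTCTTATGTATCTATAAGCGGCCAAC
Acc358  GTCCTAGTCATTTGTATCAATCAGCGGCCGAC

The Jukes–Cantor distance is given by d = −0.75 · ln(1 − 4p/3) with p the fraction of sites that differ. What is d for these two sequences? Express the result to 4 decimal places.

0.1752

Mismatches occur at site 10 (T/A), site 12 (A/T), site 19 (T/A), site 22 (A/C), site 30 (A/G).
p = 5/32 = 0.156250.
d = −0.75 · ln(1 − (4/3)·0.156250) = −0.75 · ln(0.791667) = −0.75 · (-0.233614) = 0.1752.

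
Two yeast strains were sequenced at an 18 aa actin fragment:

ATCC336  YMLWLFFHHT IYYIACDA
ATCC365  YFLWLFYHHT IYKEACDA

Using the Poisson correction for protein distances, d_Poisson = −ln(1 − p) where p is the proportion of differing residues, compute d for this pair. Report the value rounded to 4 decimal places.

0.2513

Differing sites — 2:M/F; 7:F/Y; 13:Y/K; 14:I/E.
p = 4/18 = 0.222222.
d = −ln(1 − 0.222222) = −ln(0.777778) = 0.2513.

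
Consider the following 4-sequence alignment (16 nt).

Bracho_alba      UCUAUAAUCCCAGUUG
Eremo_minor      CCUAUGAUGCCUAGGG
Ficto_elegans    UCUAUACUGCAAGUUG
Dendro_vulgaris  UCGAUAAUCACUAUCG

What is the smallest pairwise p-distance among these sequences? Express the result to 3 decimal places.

0.188

Pairwise Hamming distances:
  Bracho_alba vs Eremo_minor: 7
  Bracho_alba vs Ficto_elegans: 3
  Bracho_alba vs Dendro_vulgaris: 5
  Eremo_minor vs Ficto_elegans: 8
  Eremo_minor vs Dendro_vulgaris: 7
  Ficto_elegans vs Dendro_vulgaris: 8
The smallest is 3 mismatches, between Bracho_alba and Ficto_elegans; p = 3/16 = 0.188.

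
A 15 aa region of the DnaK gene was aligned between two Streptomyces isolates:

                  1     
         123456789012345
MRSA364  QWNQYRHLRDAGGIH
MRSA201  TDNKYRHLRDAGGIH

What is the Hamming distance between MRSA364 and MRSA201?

3

Differing sites — 1:Q/T; 2:W/D; 4:Q/K.
That gives 3 mismatches out of 15 aligned sites, so the Hamming distance is 3.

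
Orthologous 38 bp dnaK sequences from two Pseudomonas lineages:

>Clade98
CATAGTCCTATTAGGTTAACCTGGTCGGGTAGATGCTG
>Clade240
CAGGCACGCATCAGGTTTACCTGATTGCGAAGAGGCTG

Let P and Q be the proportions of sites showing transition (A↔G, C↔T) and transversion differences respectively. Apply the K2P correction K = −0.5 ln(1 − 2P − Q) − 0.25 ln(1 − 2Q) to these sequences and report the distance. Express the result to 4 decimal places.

0.4576

The sequences differ at positions 3 (T/G, transversion), 4 (A/G, transition), 5 (G/C, transversion), 6 (T/A, transversion), 8 (C/G, transversion), 9 (T/C, transition), 12 (T/C, transition), 18 (A/T, transversion), 24 (G/A, transition), 26 (C/T, transition), 28 (G/C, transversion), 30 (T/A, transversion), 34 (T/G, transversion).
Of the 13 differences, 5 transitions and 8 transversions over 38 sites: P = 5/38 = 0.131579, Q = 8/38 = 0.210526.
d = −0.5·ln(0.526316) − 0.25·ln(0.578948) = −0.5·(-0.641853) − 0.25·(-0.546543) = 0.4576.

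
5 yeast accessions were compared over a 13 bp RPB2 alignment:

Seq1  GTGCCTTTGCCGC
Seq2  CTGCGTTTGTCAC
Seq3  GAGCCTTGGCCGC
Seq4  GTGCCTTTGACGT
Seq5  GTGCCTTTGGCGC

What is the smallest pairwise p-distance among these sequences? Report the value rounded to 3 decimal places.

Pairwise Hamming distances:
  Seq1 vs Seq2: 4
  Seq1 vs Seq3: 2
  Seq1 vs Seq4: 2
  Seq1 vs Seq5: 1
  Seq2 vs Seq3: 6
  Seq2 vs Seq4: 5
  Seq2 vs Seq5: 4
  Seq3 vs Seq4: 4
  Seq3 vs Seq5: 3
  Seq4 vs Seq5: 2
The smallest is 1 mismatch, between Seq1 and Seq5; p = 1/13 = 0.077.

0.077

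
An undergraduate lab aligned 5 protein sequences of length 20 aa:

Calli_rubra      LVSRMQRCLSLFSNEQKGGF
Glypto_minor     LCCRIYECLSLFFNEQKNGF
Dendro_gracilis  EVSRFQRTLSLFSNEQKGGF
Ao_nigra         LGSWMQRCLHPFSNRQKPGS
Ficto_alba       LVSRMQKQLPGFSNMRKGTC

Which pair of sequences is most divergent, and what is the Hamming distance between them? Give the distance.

Pairwise Hamming distances:
  Calli_rubra vs Glypto_minor: 7
  Calli_rubra vs Dendro_gracilis: 3
  Calli_rubra vs Ao_nigra: 7
  Calli_rubra vs Ficto_alba: 8
  Glypto_minor vs Dendro_gracilis: 9
  Glypto_minor vs Ao_nigra: 12
  Glypto_minor vs Ficto_alba: 14
  Dendro_gracilis vs Ao_nigra: 10
  Dendro_gracilis vs Ficto_alba: 10
  Ao_nigra vs Ficto_alba: 11
The largest is 14, between Glypto_minor and Ficto_alba.

14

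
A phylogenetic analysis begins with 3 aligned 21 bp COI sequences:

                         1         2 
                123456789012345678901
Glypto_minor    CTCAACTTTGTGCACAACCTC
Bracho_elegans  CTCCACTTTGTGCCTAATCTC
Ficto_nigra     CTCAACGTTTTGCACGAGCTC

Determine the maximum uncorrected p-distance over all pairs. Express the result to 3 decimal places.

0.333

Pairwise Hamming distances:
  Glypto_minor vs Bracho_elegans: 4
  Glypto_minor vs Ficto_nigra: 4
  Bracho_elegans vs Ficto_nigra: 7
The largest is 7 mismatches, between Bracho_elegans and Ficto_nigra; p = 7/21 = 0.333.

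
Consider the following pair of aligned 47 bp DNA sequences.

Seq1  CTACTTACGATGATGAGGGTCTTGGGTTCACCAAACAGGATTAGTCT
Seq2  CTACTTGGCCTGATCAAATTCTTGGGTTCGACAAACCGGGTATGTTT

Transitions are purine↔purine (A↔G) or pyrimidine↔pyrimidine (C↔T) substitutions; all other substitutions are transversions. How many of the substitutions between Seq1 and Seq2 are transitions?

6

Differing sites — 7:A/G (Ti); 8:C/G (Tv); 9:G/C (Tv); 10:A/C (Tv); 15:G/C (Tv); 17:G/A (Ti); 18:G/A (Ti); 19:G/T (Tv); 30:A/G (Ti); 31:C/A (Tv); 37:A/C (Tv); 40:A/G (Ti); 42:T/A (Tv); 43:A/T (Tv); 46:C/T (Ti).
Of the 15 differences, 6 transitions and 9 transversions, so the answer is 6.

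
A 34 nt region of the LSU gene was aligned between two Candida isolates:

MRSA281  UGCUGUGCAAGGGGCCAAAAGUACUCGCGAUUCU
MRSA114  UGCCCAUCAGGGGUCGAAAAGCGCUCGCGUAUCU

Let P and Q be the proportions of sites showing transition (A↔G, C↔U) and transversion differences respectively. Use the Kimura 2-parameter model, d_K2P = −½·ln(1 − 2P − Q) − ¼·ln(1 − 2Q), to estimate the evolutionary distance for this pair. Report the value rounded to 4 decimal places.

The sequences differ at positions 4 (U/C, transition), 5 (G/C, transversion), 6 (U/A, transversion), 7 (G/U, transversion), 10 (A/G, transition), 14 (G/U, transversion), 16 (C/G, transversion), 22 (U/C, transition), 23 (A/G, transition), 30 (A/U, transversion), 31 (U/A, transversion).
Of the 11 differences, 4 transitions and 7 transversions over 34 sites: P = 4/34 = 0.117647, Q = 7/34 = 0.205882.
d = −0.5·ln(0.558824) − 0.25·ln(0.588236) = −0.5·(-0.581921) − 0.25·(-0.530627) = 0.4236.

0.4236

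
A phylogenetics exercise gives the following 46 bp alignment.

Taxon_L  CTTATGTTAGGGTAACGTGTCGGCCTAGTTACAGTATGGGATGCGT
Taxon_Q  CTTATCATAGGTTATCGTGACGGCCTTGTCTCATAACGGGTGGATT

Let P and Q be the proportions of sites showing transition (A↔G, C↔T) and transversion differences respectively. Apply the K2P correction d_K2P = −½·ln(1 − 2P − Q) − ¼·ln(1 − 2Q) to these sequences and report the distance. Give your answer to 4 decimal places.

The sequences differ at positions 6 (G/C, transversion), 7 (T/A, transversion), 12 (G/T, transversion), 15 (A/T, transversion), 20 (T/A, transversion), 27 (A/T, transversion), 30 (T/C, transition), 31 (A/T, transversion), 34 (G/T, transversion), 35 (T/A, transversion), 37 (T/C, transition), 41 (A/T, transversion), 42 (T/G, transversion), 44 (C/A, transversion), 45 (G/T, transversion).
Of the 15 differences, 2 transitions and 13 transversions over 46 sites: P = 2/46 = 0.043478, Q = 13/46 = 0.282609.
d = −0.5·ln(0.630435) − 0.25·ln(0.434782) = −0.5·(-0.461345) − 0.25·(-0.832911) = 0.4389.

0.4389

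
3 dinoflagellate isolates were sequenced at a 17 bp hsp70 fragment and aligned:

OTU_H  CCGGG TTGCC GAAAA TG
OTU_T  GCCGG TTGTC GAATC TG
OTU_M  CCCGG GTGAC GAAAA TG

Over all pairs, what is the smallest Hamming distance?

Pairwise Hamming distances:
  OTU_H vs OTU_T: 5
  OTU_H vs OTU_M: 3
  OTU_T vs OTU_M: 5
The smallest is 3, between OTU_H and OTU_M.

3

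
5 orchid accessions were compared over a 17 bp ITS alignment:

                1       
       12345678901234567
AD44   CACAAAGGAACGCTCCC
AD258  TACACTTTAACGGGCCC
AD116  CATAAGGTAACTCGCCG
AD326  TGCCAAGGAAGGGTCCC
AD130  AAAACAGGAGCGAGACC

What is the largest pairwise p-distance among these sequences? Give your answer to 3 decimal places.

Pairwise Hamming distances:
  AD44 vs AD258: 7
  AD44 vs AD116: 6
  AD44 vs AD326: 5
  AD44 vs AD130: 7
  AD258 vs AD116: 8
  AD258 vs AD326: 8
  AD258 vs AD130: 8
  AD116 vs AD326: 11
  AD116 vs AD130: 10
  AD326 vs AD130: 10
The largest is 11 mismatches, between AD116 and AD326; p = 11/17 = 0.647.

0.647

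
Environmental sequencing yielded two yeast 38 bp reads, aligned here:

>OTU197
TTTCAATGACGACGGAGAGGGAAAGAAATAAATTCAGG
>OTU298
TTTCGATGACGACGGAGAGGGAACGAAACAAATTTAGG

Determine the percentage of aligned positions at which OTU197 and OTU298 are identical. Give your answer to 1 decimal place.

89.5%

The sequences differ at positions 5 (A/G), 24 (A/C), 29 (T/C), 35 (C/T).
34 of the 38 sites match, so the percent identity is 34/38 × 100 = 89.5%.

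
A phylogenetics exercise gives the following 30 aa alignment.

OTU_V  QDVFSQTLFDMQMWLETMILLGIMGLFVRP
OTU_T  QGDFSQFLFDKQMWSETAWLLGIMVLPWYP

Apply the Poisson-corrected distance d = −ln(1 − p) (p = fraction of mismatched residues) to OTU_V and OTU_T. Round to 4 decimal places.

0.4568

The sequences differ at positions 2 (D/G), 3 (V/D), 7 (T/F), 11 (M/K), 15 (L/S), 18 (M/A), 19 (I/W), 25 (G/V), 27 (F/P), 28 (V/W), 29 (R/Y).
p = 11/30 = 0.366667.
d = −ln(1 − 0.366667) = −ln(0.633333) = 0.4568.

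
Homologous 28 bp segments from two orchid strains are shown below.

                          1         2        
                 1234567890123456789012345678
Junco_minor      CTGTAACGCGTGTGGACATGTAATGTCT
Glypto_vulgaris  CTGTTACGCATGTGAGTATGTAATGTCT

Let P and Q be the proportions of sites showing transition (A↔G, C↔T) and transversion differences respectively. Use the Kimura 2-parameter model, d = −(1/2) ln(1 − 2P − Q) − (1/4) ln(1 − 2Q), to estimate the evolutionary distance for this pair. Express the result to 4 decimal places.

Mismatches occur at site 5 (A/T, transversion), site 10 (G/A, transition), site 15 (G/A, transition), site 16 (A/G, transition), site 17 (C/T, transition).
Of the 5 differences, 4 transitions and 1 transversion over 28 sites: P = 4/28 = 0.142857, Q = 1/28 = 0.035714.
d = −0.5·ln(0.678572) − 0.25·ln(0.928572) = −0.5·(-0.387765) − 0.25·(-0.074107) = 0.2124.

0.2124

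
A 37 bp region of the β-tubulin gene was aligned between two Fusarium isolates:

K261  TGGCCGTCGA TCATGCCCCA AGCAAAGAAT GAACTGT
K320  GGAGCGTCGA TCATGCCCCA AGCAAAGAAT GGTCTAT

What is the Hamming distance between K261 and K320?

Differing sites — 1:T/G; 3:G/A; 4:C/G; 32:A/G; 33:A/T; 36:G/A.
That gives 6 mismatches out of 37 aligned sites, so the Hamming distance is 6.

6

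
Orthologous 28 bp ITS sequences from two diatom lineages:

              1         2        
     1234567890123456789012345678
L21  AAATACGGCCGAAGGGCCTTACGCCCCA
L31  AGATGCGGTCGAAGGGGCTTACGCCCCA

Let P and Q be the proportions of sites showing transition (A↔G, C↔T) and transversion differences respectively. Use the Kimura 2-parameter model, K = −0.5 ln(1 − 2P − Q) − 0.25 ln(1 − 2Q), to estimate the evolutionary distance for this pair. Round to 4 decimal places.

0.1624

The sequences differ at positions 2 (A/G, transition), 5 (A/G, transition), 9 (C/T, transition), 17 (C/G, transversion).
Of the 4 differences, 3 transitions and 1 transversion over 28 sites: P = 3/28 = 0.107143, Q = 1/28 = 0.035714.
d = −0.5·ln(0.750000) − 0.25·ln(0.928572) = −0.5·(-0.287682) − 0.25·(-0.074107) = 0.1624.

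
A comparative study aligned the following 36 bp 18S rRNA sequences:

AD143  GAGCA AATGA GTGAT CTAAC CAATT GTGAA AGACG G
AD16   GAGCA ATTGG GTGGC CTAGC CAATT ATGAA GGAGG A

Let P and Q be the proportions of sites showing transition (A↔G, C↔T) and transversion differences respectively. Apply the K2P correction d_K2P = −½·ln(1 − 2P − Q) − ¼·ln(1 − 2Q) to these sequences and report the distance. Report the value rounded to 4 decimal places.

Mismatches occur at site 7 (A↔T, transversion), site 10 (A↔G, transition), site 14 (A↔G, transition), site 15 (T↔C, transition), site 19 (A↔G, transition), site 26 (G↔A, transition), site 31 (A↔G, transition), site 34 (C↔G, transversion), site 36 (G↔A, transition).
Of the 9 differences, 7 transitions and 2 transversions over 36 sites: P = 7/36 = 0.194444, Q = 2/36 = 0.055556.
d = −0.5·ln(0.555556) − 0.25·ln(0.888888) = −0.5·(-0.587786) − 0.25·(-0.117784) = 0.3233.

0.3233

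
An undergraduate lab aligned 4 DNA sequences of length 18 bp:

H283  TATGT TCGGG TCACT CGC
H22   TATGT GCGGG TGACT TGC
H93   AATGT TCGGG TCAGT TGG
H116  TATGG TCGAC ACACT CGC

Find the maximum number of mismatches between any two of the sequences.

8

Pairwise Hamming distances:
  H283 vs H22: 3
  H283 vs H93: 4
  H283 vs H116: 4
  H22 vs H93: 5
  H22 vs H116: 7
  H93 vs H116: 8
The largest is 8, between H93 and H116.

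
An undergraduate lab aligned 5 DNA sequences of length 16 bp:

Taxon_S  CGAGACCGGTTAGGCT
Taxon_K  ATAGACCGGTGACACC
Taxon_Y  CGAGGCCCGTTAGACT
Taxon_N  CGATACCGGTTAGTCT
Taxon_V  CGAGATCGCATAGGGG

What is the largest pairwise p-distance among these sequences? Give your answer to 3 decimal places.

Pairwise Hamming distances:
  Taxon_S vs Taxon_K: 6
  Taxon_S vs Taxon_Y: 3
  Taxon_S vs Taxon_N: 2
  Taxon_S vs Taxon_V: 5
  Taxon_K vs Taxon_Y: 7
  Taxon_K vs Taxon_N: 7
  Taxon_K vs Taxon_V: 10
  Taxon_Y vs Taxon_N: 4
  Taxon_Y vs Taxon_V: 8
  Taxon_N vs Taxon_V: 7
The largest is 10 mismatches, between Taxon_K and Taxon_V; p = 10/16 = 0.625.

0.625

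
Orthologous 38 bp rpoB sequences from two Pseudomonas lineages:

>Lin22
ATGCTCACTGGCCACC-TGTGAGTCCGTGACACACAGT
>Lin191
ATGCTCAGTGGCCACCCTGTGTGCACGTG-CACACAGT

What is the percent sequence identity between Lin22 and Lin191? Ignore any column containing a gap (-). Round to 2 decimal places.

88.89%

Excluding the 2 gap columns leaves 36 comparable sites.
Mismatches occur at site 8 (C↔G), site 22 (A↔T), site 24 (T↔C), site 25 (C↔A).
32 of the 36 comparable sites match, so the percent identity is 32/36 × 100 = 88.89%.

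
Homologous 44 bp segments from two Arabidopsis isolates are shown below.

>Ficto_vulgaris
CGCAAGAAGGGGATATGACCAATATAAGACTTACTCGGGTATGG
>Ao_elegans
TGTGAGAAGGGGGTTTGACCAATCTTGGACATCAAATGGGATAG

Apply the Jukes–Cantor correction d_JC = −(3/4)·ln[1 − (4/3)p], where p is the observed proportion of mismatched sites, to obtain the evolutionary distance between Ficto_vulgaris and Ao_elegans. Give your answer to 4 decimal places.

0.4975

Mismatches occur at site 1 (C/T), site 3 (C/T), site 4 (A/G), site 13 (A/G), site 15 (A/T), site 24 (A/C), site 26 (A/T), site 27 (A/G), site 31 (T/A), site 33 (A/C), site 34 (C/A), site 35 (T/A), site 36 (C/A), site 37 (G/T), site 40 (T/G), site 43 (G/A).
p = 16/44 = 0.363636.
d = −0.75 · ln(1 − (4/3)·0.363636) = −0.75 · ln(0.515152) = −0.75 · (-0.663293) = 0.4975.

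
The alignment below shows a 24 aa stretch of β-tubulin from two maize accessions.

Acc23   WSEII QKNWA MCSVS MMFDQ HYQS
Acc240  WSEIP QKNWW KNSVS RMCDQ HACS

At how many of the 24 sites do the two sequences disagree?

Differing sites — 5:I/P; 10:A/W; 11:M/K; 12:C/N; 16:M/R; 18:F/C; 22:Y/A; 23:Q/C.
That gives 8 mismatches out of 24 aligned sites, so the Hamming distance is 8.

8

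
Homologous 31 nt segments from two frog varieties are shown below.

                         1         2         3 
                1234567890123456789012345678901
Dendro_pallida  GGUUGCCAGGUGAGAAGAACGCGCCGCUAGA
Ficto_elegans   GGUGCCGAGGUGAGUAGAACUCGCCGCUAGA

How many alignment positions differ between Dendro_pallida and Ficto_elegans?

Mismatches occur at site 4 (U→G), site 5 (G→C), site 7 (C→G), site 15 (A→U), site 21 (G→U).
That gives 5 mismatches out of 31 aligned sites, so the Hamming distance is 5.

5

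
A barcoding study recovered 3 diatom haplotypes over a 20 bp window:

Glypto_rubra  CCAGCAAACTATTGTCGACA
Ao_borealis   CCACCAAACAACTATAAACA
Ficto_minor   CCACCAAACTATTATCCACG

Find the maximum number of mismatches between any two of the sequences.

Pairwise Hamming distances:
  Glypto_rubra vs Ao_borealis: 6
  Glypto_rubra vs Ficto_minor: 4
  Ao_borealis vs Ficto_minor: 5
The largest is 6, between Glypto_rubra and Ao_borealis.

6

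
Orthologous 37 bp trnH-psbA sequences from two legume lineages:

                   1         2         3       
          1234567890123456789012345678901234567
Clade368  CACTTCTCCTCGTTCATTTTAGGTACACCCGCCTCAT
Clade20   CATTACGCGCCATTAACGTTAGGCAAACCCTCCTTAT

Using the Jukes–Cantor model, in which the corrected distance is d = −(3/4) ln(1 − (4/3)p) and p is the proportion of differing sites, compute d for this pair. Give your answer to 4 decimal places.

Differing sites — 3:C/T; 5:T/A; 7:T/G; 9:C/G; 10:T/C; 12:G/A; 15:C/A; 17:T/C; 18:T/G; 24:T/C; 26:C/A; 31:G/T; 35:C/T.
p = 13/37 = 0.351351.
d = −0.75 · ln(1 − (4/3)·0.351351) = −0.75 · ln(0.531532) = −0.75 · (-0.631992) = 0.4740.

0.4740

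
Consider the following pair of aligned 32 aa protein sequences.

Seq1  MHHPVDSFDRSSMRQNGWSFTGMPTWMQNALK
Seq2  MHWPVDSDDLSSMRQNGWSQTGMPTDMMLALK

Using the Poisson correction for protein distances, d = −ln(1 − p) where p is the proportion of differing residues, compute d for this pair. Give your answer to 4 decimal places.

0.2469

Mismatches occur at site 3 (H↔W), site 8 (F↔D), site 10 (R↔L), site 20 (F↔Q), site 26 (W↔D), site 28 (Q↔M), site 29 (N↔L).
p = 7/32 = 0.218750.
d = −ln(1 − 0.218750) = −ln(0.781250) = 0.2469.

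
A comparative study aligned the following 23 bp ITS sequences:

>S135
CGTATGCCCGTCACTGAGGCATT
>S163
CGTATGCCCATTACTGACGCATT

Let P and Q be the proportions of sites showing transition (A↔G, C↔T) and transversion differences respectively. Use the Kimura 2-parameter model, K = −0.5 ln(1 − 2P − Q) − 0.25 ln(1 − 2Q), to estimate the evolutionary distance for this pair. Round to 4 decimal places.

Differing sites — 10:G/A (Ti); 12:C/T (Ti); 18:G/C (Tv).
Of the 3 differences, 2 transitions and 1 transversion over 23 sites: P = 2/23 = 0.086957, Q = 1/23 = 0.043478.
d = −0.5·ln(0.782608) − 0.25·ln(0.913044) = −0.5·(-0.245123) − 0.25·(-0.090971) = 0.1453.

0.1453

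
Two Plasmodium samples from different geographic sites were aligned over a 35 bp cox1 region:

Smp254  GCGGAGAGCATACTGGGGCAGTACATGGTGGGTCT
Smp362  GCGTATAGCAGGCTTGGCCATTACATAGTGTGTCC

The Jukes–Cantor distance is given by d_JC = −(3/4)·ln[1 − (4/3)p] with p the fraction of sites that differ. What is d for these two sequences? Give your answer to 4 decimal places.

The sequences differ at positions 4 (G/T), 6 (G/T), 11 (T/G), 12 (A/G), 15 (G/T), 18 (G/C), 21 (G/T), 27 (G/A), 31 (G/T), 35 (T/C).
p = 10/35 = 0.285714.
d = −0.75 · ln(1 − (4/3)·0.285714) = −0.75 · ln(0.619048) = −0.75 · (-0.479572) = 0.3597.

0.3597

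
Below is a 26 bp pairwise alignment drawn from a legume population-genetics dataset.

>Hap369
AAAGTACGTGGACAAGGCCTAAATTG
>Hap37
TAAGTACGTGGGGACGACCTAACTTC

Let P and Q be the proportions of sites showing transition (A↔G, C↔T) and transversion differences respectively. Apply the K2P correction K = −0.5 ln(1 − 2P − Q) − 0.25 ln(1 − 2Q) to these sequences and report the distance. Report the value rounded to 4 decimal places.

The sequences differ at positions 1 (A/T, transversion), 12 (A/G, transition), 13 (C/G, transversion), 15 (A/C, transversion), 17 (G/A, transition), 23 (A/C, transversion), 26 (G/C, transversion).
Of the 7 differences, 2 transitions and 5 transversions over 26 sites: P = 2/26 = 0.076923, Q = 5/26 = 0.192308.
d = −0.5·ln(0.653846) − 0.25·ln(0.615384) = −0.5·(-0.424883) − 0.25·(-0.485509) = 0.3338.

0.3338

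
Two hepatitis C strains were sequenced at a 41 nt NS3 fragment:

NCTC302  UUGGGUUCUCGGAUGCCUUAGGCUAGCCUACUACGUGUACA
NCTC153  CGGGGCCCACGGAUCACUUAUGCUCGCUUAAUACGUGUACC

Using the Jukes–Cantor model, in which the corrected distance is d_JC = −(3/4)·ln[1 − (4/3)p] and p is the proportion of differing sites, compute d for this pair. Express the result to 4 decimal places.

0.3710

Differing sites — 1:U/C; 2:U/G; 6:U/C; 7:U/C; 9:U/A; 15:G/C; 16:C/A; 21:G/U; 25:A/C; 28:C/U; 31:C/A; 41:A/C.
p = 12/41 = 0.292683.
d = −0.75 · ln(1 − (4/3)·0.292683) = −0.75 · ln(0.609756) = −0.75 · (-0.494696) = 0.3710.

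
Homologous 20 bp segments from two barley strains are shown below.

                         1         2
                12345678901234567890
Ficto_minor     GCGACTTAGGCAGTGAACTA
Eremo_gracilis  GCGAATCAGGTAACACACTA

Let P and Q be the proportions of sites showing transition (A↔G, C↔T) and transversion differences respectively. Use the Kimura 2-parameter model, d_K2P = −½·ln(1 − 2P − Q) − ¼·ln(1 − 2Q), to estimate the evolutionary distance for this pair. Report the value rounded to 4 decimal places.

Mismatches occur at site 5 (C→A, transversion), site 7 (T→C, transition), site 11 (C→T, transition), site 13 (G→A, transition), site 14 (T→C, transition), site 15 (G→A, transition), site 16 (A→C, transversion).
Of the 7 differences, 5 transitions and 2 transversions over 20 sites: P = 5/20 = 0.250000, Q = 2/20 = 0.100000.
d = −0.5·ln(0.400000) − 0.25·ln(0.800000) = −0.5·(-0.916291) − 0.25·(-0.223144) = 0.5139.

0.5139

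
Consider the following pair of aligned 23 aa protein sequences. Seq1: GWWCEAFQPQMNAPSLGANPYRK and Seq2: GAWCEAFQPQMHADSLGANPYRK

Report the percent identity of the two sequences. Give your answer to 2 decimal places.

86.96%

The sequences differ at positions 2 (W/A), 12 (N/H), 14 (P/D).
20 of the 23 sites match, so the percent identity is 20/23 × 100 = 86.96%.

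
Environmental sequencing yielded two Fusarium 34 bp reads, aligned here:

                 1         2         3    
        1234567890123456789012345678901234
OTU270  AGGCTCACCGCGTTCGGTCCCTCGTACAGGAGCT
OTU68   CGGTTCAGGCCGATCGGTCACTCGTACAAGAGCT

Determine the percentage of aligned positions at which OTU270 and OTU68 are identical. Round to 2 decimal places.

76.47%

Differing sites — 1:A/C; 4:C/T; 8:C/G; 9:C/G; 10:G/C; 13:T/A; 20:C/A; 29:G/A.
26 of the 34 sites match, so the percent identity is 26/34 × 100 = 76.47%.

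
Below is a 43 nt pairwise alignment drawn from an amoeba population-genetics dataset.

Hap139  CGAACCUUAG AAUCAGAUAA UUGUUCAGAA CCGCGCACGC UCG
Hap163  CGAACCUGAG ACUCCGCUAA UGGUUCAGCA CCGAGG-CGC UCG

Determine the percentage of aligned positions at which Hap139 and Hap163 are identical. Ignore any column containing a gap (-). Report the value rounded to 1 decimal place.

Excluding the 1 gap column leaves 42 comparable sites.
Differing sites — 8:U/G; 12:A/C; 15:A/C; 17:A/C; 22:U/G; 29:A/C; 34:C/A; 36:C/G.
34 of the 42 comparable sites match, so the percent identity is 34/42 × 100 = 81.0%.

81.0%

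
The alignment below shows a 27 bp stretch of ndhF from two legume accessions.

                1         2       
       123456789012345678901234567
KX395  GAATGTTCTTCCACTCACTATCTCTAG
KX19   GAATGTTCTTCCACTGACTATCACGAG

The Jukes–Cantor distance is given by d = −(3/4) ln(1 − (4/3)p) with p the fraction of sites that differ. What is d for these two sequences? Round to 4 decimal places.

0.1203

Mismatches occur at site 16 (C↔G), site 23 (T↔A), site 25 (T↔G).
p = 3/27 = 0.111111.
d = −0.75 · ln(1 − (4/3)·0.111111) = −0.75 · ln(0.851852) = −0.75 · (-0.160342) = 0.1203.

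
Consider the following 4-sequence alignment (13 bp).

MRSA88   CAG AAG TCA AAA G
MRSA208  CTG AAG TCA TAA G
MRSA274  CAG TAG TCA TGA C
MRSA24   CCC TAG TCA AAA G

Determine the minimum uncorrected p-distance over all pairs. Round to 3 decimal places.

Pairwise Hamming distances:
  MRSA88 vs MRSA208: 2
  MRSA88 vs MRSA274: 4
  MRSA88 vs MRSA24: 3
  MRSA208 vs MRSA274: 4
  MRSA208 vs MRSA24: 4
  MRSA274 vs MRSA24: 5
The smallest is 2 mismatches, between MRSA88 and MRSA208; p = 2/13 = 0.154.

0.154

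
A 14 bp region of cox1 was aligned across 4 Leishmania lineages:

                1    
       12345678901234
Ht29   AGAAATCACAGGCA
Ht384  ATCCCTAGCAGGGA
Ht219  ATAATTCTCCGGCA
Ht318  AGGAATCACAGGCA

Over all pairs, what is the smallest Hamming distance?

Pairwise Hamming distances:
  Ht29 vs Ht384: 7
  Ht29 vs Ht219: 4
  Ht29 vs Ht318: 1
  Ht384 vs Ht219: 7
  Ht384 vs Ht318: 7
  Ht219 vs Ht318: 5
The smallest is 1, between Ht29 and Ht318.

1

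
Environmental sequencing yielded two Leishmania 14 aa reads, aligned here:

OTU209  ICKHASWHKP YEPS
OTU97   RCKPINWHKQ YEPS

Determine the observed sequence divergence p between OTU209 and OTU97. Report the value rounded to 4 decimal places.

Mismatches occur at site 1 (I↔R), site 4 (H↔P), site 5 (A↔I), site 6 (S↔N), site 10 (P↔Q).
There are 5 differences over 14 sites, so p = 5/14 = 0.3571.

0.3571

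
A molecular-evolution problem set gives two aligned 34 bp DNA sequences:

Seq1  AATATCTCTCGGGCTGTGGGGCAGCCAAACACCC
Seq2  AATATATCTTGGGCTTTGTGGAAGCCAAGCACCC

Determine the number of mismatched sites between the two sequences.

6

The sequences differ at positions 6 (C/A), 10 (C/T), 16 (G/T), 19 (G/T), 22 (C/A), 29 (A/G).
That gives 6 mismatches out of 34 aligned sites, so the Hamming distance is 6.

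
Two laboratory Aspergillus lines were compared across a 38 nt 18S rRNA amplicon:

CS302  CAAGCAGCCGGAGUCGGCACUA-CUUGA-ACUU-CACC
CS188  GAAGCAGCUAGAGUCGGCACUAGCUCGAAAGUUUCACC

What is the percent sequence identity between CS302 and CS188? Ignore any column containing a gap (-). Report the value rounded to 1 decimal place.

Excluding the 3 gap columns leaves 35 comparable sites.
The sequences differ at positions 1 (C/G), 9 (C/U), 10 (G/A), 26 (U/C), 31 (C/G).
30 of the 35 comparable sites match, so the percent identity is 30/35 × 100 = 85.7%.

85.7%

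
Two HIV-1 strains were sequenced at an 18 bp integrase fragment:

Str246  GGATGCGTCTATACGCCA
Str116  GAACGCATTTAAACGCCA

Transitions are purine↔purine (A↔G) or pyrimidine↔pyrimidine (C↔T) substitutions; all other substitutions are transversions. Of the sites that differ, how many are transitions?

Mismatches occur at site 2 (G↔A, transition), site 4 (T↔C, transition), site 7 (G↔A, transition), site 9 (C↔T, transition), site 12 (T↔A, transversion).
Of the 5 differences, 4 transitions and 1 transversion, so the answer is 4.

4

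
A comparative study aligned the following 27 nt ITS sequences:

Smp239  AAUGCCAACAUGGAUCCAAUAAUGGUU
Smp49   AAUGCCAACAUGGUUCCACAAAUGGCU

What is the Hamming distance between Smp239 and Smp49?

Differing sites — 14:A/U; 19:A/C; 20:U/A; 26:U/C.
That gives 4 mismatches out of 27 aligned sites, so the Hamming distance is 4.

4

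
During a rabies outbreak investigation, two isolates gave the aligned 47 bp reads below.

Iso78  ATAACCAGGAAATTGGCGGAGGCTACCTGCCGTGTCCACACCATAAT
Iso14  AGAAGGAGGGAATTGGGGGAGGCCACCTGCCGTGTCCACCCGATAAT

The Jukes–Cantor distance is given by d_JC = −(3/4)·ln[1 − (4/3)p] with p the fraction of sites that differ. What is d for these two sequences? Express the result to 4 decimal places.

Mismatches occur at site 2 (T/G), site 5 (C/G), site 6 (C/G), site 10 (A/G), site 17 (C/G), site 24 (T/C), site 40 (A/C), site 42 (C/G).
p = 8/47 = 0.170213.
d = −0.75 · ln(1 − (4/3)·0.170213) = −0.75 · ln(0.773049) = −0.75 · (-0.257413) = 0.1931.

0.1931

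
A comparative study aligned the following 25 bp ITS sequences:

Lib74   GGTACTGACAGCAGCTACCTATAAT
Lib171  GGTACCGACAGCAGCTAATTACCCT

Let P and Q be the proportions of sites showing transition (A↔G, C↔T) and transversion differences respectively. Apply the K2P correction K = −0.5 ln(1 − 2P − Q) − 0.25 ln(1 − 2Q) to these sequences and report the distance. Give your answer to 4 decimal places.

Differing sites — 6:T/C (Ti); 18:C/A (Tv); 19:C/T (Ti); 22:T/C (Ti); 23:A/C (Tv); 24:A/C (Tv).
Of the 6 differences, 3 transitions and 3 transversions over 25 sites: P = 3/25 = 0.120000, Q = 3/25 = 0.120000.
d = −0.5·ln(0.640000) − 0.25·ln(0.760000) = −0.5·(-0.446287) − 0.25·(-0.274437) = 0.2918.

0.2918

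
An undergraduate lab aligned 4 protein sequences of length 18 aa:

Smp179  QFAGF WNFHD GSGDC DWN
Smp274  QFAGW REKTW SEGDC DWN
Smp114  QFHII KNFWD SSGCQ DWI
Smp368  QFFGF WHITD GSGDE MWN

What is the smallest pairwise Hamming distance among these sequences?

6

Pairwise Hamming distances:
  Smp179 vs Smp274: 8
  Smp179 vs Smp114: 9
  Smp179 vs Smp368: 6
  Smp274 vs Smp114: 12
  Smp274 vs Smp368: 10
  Smp114 vs Smp368: 12
The smallest is 6, between Smp179 and Smp368.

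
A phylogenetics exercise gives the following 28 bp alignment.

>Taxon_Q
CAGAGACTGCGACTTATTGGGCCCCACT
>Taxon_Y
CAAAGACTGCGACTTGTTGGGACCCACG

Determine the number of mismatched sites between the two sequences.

4

The sequences differ at positions 3 (G/A), 16 (A/G), 22 (C/A), 28 (T/G).
That gives 4 mismatches out of 28 aligned sites, so the Hamming distance is 4.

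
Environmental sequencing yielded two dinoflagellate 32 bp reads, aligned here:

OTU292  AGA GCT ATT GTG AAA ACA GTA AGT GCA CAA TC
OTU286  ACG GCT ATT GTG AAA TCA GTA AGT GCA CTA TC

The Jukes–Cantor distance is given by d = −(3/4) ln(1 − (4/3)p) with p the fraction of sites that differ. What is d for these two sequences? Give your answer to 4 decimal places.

Differing sites — 2:G/C; 3:A/G; 16:A/T; 29:A/T.
p = 4/32 = 0.125000.
d = −0.75 · ln(1 − (4/3)·0.125000) = −0.75 · ln(0.833333) = −0.75 · (-0.182322) = 0.1367.

0.1367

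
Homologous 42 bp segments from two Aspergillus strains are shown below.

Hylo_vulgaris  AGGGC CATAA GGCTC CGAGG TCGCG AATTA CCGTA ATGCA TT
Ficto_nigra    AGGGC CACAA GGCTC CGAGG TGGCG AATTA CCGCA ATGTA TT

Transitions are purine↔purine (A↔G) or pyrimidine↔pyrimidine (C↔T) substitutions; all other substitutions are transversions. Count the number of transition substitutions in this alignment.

3

Mismatches occur at site 8 (T/C, transition), site 22 (C/G, transversion), site 34 (T/C, transition), site 39 (C/T, transition).
Of the 4 differences, 3 transitions and 1 transversion, so the answer is 3.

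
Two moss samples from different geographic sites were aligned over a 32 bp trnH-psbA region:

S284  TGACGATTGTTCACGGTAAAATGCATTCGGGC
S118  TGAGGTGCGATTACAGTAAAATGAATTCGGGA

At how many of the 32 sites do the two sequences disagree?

9

Differing sites — 4:C/G; 6:A/T; 7:T/G; 8:T/C; 10:T/A; 12:C/T; 15:G/A; 24:C/A; 32:C/A.
That gives 9 mismatches out of 32 aligned sites, so the Hamming distance is 9.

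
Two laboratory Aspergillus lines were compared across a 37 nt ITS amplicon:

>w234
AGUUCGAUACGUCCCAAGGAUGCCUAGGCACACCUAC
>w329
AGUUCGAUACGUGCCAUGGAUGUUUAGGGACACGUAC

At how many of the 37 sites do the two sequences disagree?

Differing sites — 13:C/G; 17:A/U; 23:C/U; 24:C/U; 29:C/G; 34:C/G.
That gives 6 mismatches out of 37 aligned sites, so the Hamming distance is 6.

6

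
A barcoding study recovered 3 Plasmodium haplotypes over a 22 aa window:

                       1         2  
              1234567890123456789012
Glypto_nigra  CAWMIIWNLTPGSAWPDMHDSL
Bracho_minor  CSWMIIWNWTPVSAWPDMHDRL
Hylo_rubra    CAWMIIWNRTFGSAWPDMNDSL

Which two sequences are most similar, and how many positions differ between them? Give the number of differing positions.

Pairwise Hamming distances:
  Glypto_nigra vs Bracho_minor: 4
  Glypto_nigra vs Hylo_rubra: 3
  Bracho_minor vs Hylo_rubra: 6
The smallest is 3, between Glypto_nigra and Hylo_rubra.

3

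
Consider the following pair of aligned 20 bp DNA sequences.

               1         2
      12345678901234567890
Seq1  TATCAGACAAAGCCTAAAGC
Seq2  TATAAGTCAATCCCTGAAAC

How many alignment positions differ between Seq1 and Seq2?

6

Mismatches occur at site 4 (C↔A), site 7 (A↔T), site 11 (A↔T), site 12 (G↔C), site 16 (A↔G), site 19 (G↔A).
That gives 6 mismatches out of 20 aligned sites, so the Hamming distance is 6.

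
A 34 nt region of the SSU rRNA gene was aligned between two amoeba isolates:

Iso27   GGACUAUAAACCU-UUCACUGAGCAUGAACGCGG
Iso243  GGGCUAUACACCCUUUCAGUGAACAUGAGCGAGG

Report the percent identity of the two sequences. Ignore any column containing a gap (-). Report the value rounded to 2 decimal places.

78.79%

Excluding the 1 gap column leaves 33 comparable sites.
Mismatches occur at site 3 (A/G), site 9 (A/C), site 13 (U/C), site 19 (C/G), site 23 (G/A), site 29 (A/G), site 32 (C/A).
26 of the 33 comparable sites match, so the percent identity is 26/33 × 100 = 78.79%.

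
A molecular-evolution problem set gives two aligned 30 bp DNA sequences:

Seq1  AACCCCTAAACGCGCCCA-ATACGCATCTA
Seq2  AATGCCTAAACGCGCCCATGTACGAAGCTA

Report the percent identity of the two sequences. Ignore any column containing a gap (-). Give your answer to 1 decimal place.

82.8%

Excluding the 1 gap column leaves 29 comparable sites.
The sequences differ at positions 3 (C/T), 4 (C/G), 20 (A/G), 25 (C/A), 27 (T/G).
24 of the 29 comparable sites match, so the percent identity is 24/29 × 100 = 82.8%.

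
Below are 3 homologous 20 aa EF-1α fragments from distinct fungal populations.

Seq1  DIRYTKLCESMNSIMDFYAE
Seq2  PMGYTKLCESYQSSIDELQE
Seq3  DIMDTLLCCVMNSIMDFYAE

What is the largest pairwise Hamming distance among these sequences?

Pairwise Hamming distances:
  Seq1 vs Seq2: 10
  Seq1 vs Seq3: 5
  Seq2 vs Seq3: 14
The largest is 14, between Seq2 and Seq3.

14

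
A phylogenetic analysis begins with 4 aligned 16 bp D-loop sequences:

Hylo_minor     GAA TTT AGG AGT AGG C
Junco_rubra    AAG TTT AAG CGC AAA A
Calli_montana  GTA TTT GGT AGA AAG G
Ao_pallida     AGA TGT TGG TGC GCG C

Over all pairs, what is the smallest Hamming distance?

Pairwise Hamming distances:
  Hylo_minor vs Junco_rubra: 8
  Hylo_minor vs Calli_montana: 6
  Hylo_minor vs Ao_pallida: 8
  Junco_rubra vs Calli_montana: 10
  Junco_rubra vs Ao_pallida: 10
  Calli_montana vs Ao_pallida: 10
The smallest is 6, between Hylo_minor and Calli_montana.

6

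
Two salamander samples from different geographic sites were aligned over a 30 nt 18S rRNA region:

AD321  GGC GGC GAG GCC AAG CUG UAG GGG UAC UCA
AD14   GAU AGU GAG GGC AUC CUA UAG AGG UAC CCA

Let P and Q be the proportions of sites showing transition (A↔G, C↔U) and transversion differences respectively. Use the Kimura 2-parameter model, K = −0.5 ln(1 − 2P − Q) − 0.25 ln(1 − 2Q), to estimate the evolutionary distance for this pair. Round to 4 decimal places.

0.4739

Mismatches occur at site 2 (G↔A, transition), site 3 (C↔U, transition), site 4 (G↔A, transition), site 6 (C↔U, transition), site 11 (C↔G, transversion), site 14 (A↔U, transversion), site 15 (G↔C, transversion), site 18 (G↔A, transition), site 22 (G↔A, transition), site 28 (U↔C, transition).
Of the 10 differences, 7 transitions and 3 transversions over 30 sites: P = 7/30 = 0.233333, Q = 3/30 = 0.100000.
d = −0.5·ln(0.433334) − 0.25·ln(0.800000) = −0.5·(-0.836246) − 0.25·(-0.223144) = 0.4739.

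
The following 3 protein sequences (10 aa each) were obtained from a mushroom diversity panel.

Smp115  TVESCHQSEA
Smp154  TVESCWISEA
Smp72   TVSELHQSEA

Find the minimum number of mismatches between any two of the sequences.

2

Pairwise Hamming distances:
  Smp115 vs Smp154: 2
  Smp115 vs Smp72: 3
  Smp154 vs Smp72: 5
The smallest is 2, between Smp115 and Smp154.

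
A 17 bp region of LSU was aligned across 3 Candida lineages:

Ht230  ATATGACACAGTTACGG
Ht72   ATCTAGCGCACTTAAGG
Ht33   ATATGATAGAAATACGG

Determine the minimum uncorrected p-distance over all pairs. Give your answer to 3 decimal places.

0.235

Pairwise Hamming distances:
  Ht230 vs Ht72: 6
  Ht230 vs Ht33: 4
  Ht72 vs Ht33: 9
The smallest is 4 mismatches, between Ht230 and Ht33; p = 4/17 = 0.235.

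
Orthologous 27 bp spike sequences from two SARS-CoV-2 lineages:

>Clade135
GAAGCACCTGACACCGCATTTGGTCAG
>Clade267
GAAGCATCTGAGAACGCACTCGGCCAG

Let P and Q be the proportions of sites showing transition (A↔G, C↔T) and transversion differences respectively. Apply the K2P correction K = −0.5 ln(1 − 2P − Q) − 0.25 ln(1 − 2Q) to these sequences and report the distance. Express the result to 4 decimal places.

0.2714

Differing sites — 7:C/T (Ti); 12:C/G (Tv); 14:C/A (Tv); 19:T/C (Ti); 21:T/C (Ti); 24:T/C (Ti).
Of the 6 differences, 4 transitions and 2 transversions over 27 sites: P = 4/27 = 0.148148, Q = 2/27 = 0.074074.
d = −0.5·ln(0.629630) − 0.25·ln(0.851852) = −0.5·(-0.462623) − 0.25·(-0.160342) = 0.2714.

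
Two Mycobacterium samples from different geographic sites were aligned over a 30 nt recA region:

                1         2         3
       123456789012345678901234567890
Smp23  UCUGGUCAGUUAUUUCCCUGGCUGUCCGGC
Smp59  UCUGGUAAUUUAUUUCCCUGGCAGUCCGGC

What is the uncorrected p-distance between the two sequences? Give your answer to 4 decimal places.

Differing sites — 7:C/A; 9:G/U; 23:U/A.
There are 3 differences over 30 sites, so p = 3/30 = 0.1000.

0.1000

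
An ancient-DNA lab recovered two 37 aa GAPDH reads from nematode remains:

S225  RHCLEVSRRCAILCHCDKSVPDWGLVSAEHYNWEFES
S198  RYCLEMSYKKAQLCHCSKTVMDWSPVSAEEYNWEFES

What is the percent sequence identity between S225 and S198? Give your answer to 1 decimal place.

67.6%

Differing sites — 2:H/Y; 6:V/M; 8:R/Y; 9:R/K; 10:C/K; 12:I/Q; 17:D/S; 19:S/T; 21:P/M; 24:G/S; 25:L/P; 30:H/E.
25 of the 37 sites match, so the percent identity is 25/37 × 100 = 67.6%.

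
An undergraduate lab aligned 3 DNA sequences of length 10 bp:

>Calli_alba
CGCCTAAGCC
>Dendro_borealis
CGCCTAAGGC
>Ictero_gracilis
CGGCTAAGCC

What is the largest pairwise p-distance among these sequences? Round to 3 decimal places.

Pairwise Hamming distances:
  Calli_alba vs Dendro_borealis: 1
  Calli_alba vs Ictero_gracilis: 1
  Dendro_borealis vs Ictero_gracilis: 2
The largest is 2 mismatches, between Dendro_borealis and Ictero_gracilis; p = 2/10 = 0.200.

0.200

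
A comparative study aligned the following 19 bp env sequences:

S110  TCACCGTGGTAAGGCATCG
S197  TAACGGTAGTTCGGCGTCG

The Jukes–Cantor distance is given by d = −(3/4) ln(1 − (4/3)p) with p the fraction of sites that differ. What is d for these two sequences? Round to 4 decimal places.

The sequences differ at positions 2 (C/A), 5 (C/G), 8 (G/A), 11 (A/T), 12 (A/C), 16 (A/G).
p = 6/19 = 0.315789.
d = −0.75 · ln(1 − (4/3)·0.315789) = −0.75 · ln(0.578948) = −0.75 · (-0.546543) = 0.4099.

0.4099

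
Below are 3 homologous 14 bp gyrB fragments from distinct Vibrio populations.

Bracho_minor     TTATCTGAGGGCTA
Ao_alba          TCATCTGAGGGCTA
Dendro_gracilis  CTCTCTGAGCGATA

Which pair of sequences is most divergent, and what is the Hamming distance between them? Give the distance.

5

Pairwise Hamming distances:
  Bracho_minor vs Ao_alba: 1
  Bracho_minor vs Dendro_gracilis: 4
  Ao_alba vs Dendro_gracilis: 5
The largest is 5, between Ao_alba and Dendro_gracilis.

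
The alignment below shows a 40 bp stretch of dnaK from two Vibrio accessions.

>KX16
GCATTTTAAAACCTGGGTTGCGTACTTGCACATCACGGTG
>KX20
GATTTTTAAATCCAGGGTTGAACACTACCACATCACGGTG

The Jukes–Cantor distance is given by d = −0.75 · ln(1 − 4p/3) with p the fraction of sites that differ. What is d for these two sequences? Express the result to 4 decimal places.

0.2675

Mismatches occur at site 2 (C/A), site 3 (A/T), site 11 (A/T), site 14 (T/A), site 21 (C/A), site 22 (G/A), site 23 (T/C), site 27 (T/A), site 28 (G/C).
p = 9/40 = 0.225000.
d = −0.75 · ln(1 − (4/3)·0.225000) = −0.75 · ln(0.700000) = −0.75 · (-0.356675) = 0.2675.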